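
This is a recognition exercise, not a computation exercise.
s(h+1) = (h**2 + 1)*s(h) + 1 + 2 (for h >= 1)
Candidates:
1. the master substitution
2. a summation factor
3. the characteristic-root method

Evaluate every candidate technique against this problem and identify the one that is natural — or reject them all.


Best approach: a summation factor — an index-dependent multiplier h**2 + 1 rules out characteristic roots; a summation factor converts it to a pure difference.
- the master substitution: the recursion shifts the index rather than dividing it.
- a summation factor — applies; the problem has the shape this method handles.
- the characteristic-root method — the coefficients change with the index, which the root method cannot absorb.


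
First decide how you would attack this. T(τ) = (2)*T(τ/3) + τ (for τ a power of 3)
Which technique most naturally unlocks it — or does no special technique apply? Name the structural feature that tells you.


Best approach: the master substitution — divide-the-index recursion (τ/3 inside the call) straightens out once the index is rewritten as 3^m.


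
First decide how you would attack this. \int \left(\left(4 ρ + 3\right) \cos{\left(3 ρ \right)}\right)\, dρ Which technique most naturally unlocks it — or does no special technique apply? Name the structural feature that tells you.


Method: integration by parts — the integrand splits as 4 ρ + 3 times \cos{\left(3 ρ \right)} — repeatedly differentiating the polynomial part kills it, which is the parts ladder.


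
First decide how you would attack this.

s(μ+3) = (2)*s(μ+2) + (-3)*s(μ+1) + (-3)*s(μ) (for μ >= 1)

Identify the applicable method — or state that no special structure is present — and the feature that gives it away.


Technique: the characteristic-root method — fixed numeric weights on consecutive terms and no forcing term added: the root method in its home territory.


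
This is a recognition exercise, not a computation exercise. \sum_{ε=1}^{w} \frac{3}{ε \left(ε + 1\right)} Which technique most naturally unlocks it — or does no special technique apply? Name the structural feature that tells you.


Verdict: telescoping — \frac{3}{ε \left(ε + 1\right)} hides a difference of shifted reciprocals — decompose it and the middle of the sum vanishes.


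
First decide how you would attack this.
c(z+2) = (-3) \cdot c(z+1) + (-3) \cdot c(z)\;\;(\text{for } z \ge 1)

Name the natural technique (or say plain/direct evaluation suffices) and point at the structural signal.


Diagnosis: the characteristic-root method — the recurrence is linear and homogeneous with constant coefficients, so the ansatz r^z turns it into a polynomial equation for r.


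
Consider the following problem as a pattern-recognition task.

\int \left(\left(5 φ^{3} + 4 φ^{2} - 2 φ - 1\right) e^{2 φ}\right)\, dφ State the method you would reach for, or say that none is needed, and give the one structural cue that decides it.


Verdict: integration by parts — differentiate 5 φ^{3} + 4 φ^{2} - 2 φ - 1, integrate e^{2 φ}: each pass lowers the polynomial degree, so parts terminates.


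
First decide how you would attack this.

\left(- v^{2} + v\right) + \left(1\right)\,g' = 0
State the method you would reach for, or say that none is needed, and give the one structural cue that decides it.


Best approach: no special technique — solved for the derivative, g never appears on the right — this is a direct integration in v, not a differential-equations problem at heart.


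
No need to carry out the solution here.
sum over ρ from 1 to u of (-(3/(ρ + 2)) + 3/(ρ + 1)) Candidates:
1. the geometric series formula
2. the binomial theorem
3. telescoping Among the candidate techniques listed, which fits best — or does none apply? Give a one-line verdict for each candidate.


Method: telescoping — a difference of consecutive values of one function (3/(ρ + 1) at one index and the next) — telescoping by construction.
- the geometric series formula: consecutive terms are not related by a fixed multiplier.
- the binomial theorem — there is no pair of bases whose matched powers would reassemble into a single binomial power.
- telescoping: yes — fits the structure here.


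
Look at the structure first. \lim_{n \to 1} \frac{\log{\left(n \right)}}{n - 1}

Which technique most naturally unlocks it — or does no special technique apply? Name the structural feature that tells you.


Verdict: l'Hôpital's rule (0/0) — the 0/0 form at 1 is the signature situation for l'Hôpital's rule. The standard small-argument limits would also carry it; the rule is the systematic route.


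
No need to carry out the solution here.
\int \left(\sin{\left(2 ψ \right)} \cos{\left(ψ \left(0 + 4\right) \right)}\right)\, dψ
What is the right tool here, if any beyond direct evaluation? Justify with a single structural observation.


Verdict: a trigonometric identity — the product \sin{\left(2 ψ \right)} \cos{\left(ψ \left(0 + 4\right) \right)} converts to a sum of single-frequency sinusoids via the product-to-sum identity.


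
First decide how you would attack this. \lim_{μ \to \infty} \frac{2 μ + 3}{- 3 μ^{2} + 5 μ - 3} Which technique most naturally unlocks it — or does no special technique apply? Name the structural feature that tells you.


Best approach: dominant-term comparison — as μ grows, only the highest-degree terms matter — compare leading terms and read the limit off. Viewed as a single quotient this is an ∞/∞ form — an at-infinity application of l'Hôpital's rule would also resolve it; comparing leading growth reads the answer without differentiating.


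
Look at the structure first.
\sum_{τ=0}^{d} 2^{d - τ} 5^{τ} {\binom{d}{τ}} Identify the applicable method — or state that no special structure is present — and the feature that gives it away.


Verdict: the binomial theorem — the summand is term τ of a binomial expansion in 5 and 2; the whole sum is a single power.


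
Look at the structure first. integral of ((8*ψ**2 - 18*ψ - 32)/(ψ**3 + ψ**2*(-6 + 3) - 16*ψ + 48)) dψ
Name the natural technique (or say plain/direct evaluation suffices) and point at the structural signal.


Best approach: partial fractions — the bottom factors while the top stays lower-degree — split into simple fractions and integrate piece by piece.


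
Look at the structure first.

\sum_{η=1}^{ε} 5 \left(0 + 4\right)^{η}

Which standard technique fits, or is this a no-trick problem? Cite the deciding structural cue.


Verdict: the geometric series formula — each term is 4 times the previous one, so the geometric-series formula applies directly.


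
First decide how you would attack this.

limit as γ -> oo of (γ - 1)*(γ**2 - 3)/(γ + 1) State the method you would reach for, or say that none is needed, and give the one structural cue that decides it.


Technique: dominant-term comparison — at large γ only the top-degree terms survive; compare the leading terms and the limit falls out. l'Hôpital's at-infinity variant applies to the expression viewed as a single quotient; the leading-term comparison is the direct route.


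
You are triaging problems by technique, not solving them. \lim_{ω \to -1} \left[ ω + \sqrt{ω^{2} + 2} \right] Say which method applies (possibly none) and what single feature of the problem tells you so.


Technique: no special technique — the function is continuous at -1; evaluation is itself the limit, no machinery required.


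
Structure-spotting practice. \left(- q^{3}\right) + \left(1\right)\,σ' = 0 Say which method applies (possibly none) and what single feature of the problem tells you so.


Verdict: no special technique — solved for the derivative, no σ appears — this is antidifferentiation in q wearing ODE clothing.


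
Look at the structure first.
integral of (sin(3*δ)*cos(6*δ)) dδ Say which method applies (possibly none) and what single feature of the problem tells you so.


Diagnosis: a trigonometric identity — the identity turns sin(3*δ)*cos(6*δ) into two lone cosines/sines, each trivially integrable.


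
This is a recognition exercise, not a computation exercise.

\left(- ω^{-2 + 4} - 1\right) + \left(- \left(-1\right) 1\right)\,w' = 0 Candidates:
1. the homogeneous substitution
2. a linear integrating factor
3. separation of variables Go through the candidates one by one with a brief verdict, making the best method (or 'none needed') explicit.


Method: no special technique — the slope is a pure function of ω; integrate both sides and be done.
- the homogeneous substitution: the slope does not depend on the ratio of the variables alone.
- a linear integrating factor — the linear template holds only trivially here (the unknown is absent, so the coefficient is zero) — the method is not the natural label.
- separation of variables: any separation here is vacuous (nothing depends on the unknown); direct integration is the honest label.


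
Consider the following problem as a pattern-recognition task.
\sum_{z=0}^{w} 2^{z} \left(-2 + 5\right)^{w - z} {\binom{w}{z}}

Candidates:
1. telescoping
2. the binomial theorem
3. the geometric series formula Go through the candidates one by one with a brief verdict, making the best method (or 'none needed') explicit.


Method: the binomial theorem — {\binom{w}{z}} weighting matched powers of 2 and (-2 + 5) is the expanded form of (2 + (-2 + 5))^w — fold it back up.
- telescoping: neither a shifted-difference shape nor integer-spaced poles are present.
- the binomial theorem — yes — fits the structure here.
- the geometric series formula: dividing successive terms gives an index-dependent quantity, not a constant.


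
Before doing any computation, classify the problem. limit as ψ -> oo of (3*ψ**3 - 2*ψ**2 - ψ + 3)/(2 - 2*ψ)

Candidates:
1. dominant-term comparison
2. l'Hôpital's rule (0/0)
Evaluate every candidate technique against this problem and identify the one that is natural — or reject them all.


Technique: dominant-term comparison — growth-rate triage: the leading powers of ψ decide the limit, everything else is noise.
- dominant-term comparison: a fit — the right tool for this form.
- l'Hôpital's rule (0/0): viewed as a single quotient this runs to ∞/∞, not the 0/0 clash this candidate addresses; an at-infinity variant of the rule would resolve it, but comparing leading growth reads the answer without differentiating.


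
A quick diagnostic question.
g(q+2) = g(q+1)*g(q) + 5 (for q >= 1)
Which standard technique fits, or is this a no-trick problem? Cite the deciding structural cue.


Best approach: no special technique — once the recursion is nonlinear, characteristic roots, master substitutions, and summation factors are all off the table.


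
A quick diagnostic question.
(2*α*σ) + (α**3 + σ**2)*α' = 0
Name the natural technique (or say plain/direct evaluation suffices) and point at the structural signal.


Technique: the exact-equation method — take the mixed partials of 2*α*σ and α**3 + σ**2: they are equal, which certifies an exact differential.


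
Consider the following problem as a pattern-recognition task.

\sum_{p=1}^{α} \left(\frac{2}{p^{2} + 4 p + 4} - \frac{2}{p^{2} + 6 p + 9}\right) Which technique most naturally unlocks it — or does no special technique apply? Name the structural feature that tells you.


Best approach: telescoping — difference-of-shifts structure (each term adds \frac{2}{p^{2} + 4 p + 4}, then subtracts its one-index-advanced value, which the following term adds back) leaves only the first and last pieces standing.


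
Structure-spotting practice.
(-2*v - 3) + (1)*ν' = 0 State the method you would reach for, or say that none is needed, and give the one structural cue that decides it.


Technique: no special technique — solved for the derivative, no ν appears — this is antidifferentiation in v wearing ODE clothing.


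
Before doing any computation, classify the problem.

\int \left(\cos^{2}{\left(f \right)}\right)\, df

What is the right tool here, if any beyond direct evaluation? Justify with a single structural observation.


Verdict: a trigonometric identity — reduce \cos^{2}{\left(f \right)} with the power-reduction formula and the integral becomes first-degree trigonometry.


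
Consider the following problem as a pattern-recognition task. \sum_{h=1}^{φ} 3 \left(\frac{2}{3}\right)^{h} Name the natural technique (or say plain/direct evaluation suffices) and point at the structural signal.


Verdict: the geometric series formula — check a ratio of consecutive terms: it is \frac{2}{3}, independent of the index, so the geometric formula closes the sum.


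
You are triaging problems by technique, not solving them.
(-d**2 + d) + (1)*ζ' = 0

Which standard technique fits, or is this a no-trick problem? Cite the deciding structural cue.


Technique: no special technique — the slope is a function of d alone, so integrate both sides directly.


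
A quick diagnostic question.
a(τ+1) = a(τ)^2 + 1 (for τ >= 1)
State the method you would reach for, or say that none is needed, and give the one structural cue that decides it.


Diagnosis: no special technique — once the recursion is nonlinear, characteristic roots, master substitutions, and summation factors are all off the table.


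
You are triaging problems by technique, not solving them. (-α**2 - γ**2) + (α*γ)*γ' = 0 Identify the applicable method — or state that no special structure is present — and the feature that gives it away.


Method: the homogeneous substitution — the slope is degree-zero homogeneous: the ratio substitution v = γ/α collapses it. Rearranged, this also fits the Bernoulli template directly; the homogeneous substitution reads the structure without the rearrangement.


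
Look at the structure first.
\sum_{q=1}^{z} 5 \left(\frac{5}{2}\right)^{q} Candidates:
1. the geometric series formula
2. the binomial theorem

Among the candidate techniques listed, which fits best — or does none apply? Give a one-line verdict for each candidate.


Method: the geometric series formula — term-over-term division gives \frac{5}{2} every time — index-free ratio, geometric sum formula applies.
- the geometric series formula — applicable, and directly so.
- the binomial theorem — the terms do not reassemble into a binomial power.


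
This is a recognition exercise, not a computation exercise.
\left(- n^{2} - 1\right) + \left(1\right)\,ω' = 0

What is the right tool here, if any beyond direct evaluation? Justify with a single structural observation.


Best approach: no special technique — the slope is a function of n alone, so integrate both sides directly.


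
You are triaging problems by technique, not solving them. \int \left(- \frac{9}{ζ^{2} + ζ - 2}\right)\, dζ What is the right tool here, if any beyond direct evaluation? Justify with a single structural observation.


Best approach: partial fractions — once ζ^{2} + ζ - 2 is factored, each root contributes a simple-fraction term; integrate them one at a time.


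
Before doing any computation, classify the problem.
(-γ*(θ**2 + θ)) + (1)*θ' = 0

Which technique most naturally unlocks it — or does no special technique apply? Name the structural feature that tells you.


Method: separation of variables — one side of the product carries the independent variable, the other the unknown — the textbook separation shape. This doubles as a Bernoulli equation in the unknown as written; dividing and integrating works on it directly.


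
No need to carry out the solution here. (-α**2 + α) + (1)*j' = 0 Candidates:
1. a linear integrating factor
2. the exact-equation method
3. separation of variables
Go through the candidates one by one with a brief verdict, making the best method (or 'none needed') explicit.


Verdict: no special technique — the slope is a pure function of α; integrate both sides and be done.
- a linear integrating factor: the linear template holds only trivially here (the unknown is absent, so the coefficient is zero) — the method is not the natural label.
- the exact-equation method — with the unknown absent from both coefficients, the cross-partial test holds emptily — nothing for the exact method to work on.
- separation of variables — any separation here is vacuous (nothing depends on the unknown); direct integration is the honest label.


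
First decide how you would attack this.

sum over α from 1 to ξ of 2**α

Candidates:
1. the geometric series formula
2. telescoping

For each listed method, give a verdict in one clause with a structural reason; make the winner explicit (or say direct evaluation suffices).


Verdict: the geometric series formula — each summand is the previous one scaled by 2; that constant multiplier is itself the geometric structure.
- the geometric series formula — applicable, and directly so.
- telescoping: in the displayed form, no term reappears at a neighboring index to cancel against.


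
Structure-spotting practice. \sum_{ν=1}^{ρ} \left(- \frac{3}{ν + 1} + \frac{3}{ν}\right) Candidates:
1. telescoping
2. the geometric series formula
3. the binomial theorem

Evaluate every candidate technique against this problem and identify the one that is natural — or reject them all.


Verdict: telescoping — the piece each term subtracts is \frac{3}{ν} advanced by one index, and it reappears with a plus sign leading the following term — the sum collapses to its boundary terms.
- telescoping: applicable, and directly so.
- the geometric series formula: dividing successive terms gives an index-dependent quantity, not a constant.
- the binomial theorem — no binomial coefficients pair up with complementary powers here.


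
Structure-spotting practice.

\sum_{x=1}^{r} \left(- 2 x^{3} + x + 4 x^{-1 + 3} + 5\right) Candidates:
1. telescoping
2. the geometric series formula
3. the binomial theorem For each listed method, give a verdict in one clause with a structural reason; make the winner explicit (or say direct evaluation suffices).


Technique: no special technique — the sum is polynomial through and through; closed forms for each power of x finish it directly.
- telescoping — writing out consecutive terms as given produces no pairwise cancellation.
- the geometric series formula: no single multiplier carries one term to the next throughout the sum.
- the binomial theorem: there is no pair of bases whose matched powers would reassemble into a single binomial power.


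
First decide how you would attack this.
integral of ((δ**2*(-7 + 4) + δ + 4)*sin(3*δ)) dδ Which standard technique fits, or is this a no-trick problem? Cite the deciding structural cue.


Technique: integration by parts — differentiate (δ**2*(-7 + 4) + δ + 4), integrate sin(3*δ): each pass lowers the polynomial degree, so parts terminates.


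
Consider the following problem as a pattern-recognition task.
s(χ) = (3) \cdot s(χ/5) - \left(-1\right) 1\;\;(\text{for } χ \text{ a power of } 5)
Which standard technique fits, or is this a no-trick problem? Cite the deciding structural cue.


Verdict: the master substitution — the argument shrinks by the factor 5, so measure the index on a logarithmic scale and the recursion becomes a shift.


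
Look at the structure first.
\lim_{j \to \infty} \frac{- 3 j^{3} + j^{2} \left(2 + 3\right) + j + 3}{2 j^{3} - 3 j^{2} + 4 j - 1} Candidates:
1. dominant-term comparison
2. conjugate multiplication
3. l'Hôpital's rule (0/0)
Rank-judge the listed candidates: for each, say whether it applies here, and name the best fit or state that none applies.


Method: dominant-term comparison — growth-rate triage: the leading powers of j decide the limit, everything else is noise.
- dominant-term comparison: a fit — the right tool for this form.
- conjugate multiplication: rationalization has no target — no divergent radical difference appears.
- l'Hôpital's rule (0/0): viewed as a single quotient this runs to ∞/∞, not the 0/0 clash this candidate addresses; an at-infinity variant of the rule would resolve it, but comparing leading growth reads the answer without differentiating.


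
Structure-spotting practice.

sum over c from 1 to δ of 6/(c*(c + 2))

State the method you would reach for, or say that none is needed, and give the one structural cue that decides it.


Method: telescoping — poles of 6/(c*(c + 2)) differ by an integer, the telltale of a telescoping partial-fraction sum.


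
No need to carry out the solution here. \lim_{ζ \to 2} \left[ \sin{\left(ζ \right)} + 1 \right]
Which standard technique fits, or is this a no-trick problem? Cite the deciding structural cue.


Method: no special technique — no vanishing denominator and no indeterminate clash at the point — evaluation is immediate.


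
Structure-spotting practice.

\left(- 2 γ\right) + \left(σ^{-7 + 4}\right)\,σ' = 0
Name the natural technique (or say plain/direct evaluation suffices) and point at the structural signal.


Technique: separation of variables — separating collects all σ-dependence with the derivative and leaves all γ-dependence opposite: variables separate. An exactness check succeeds on this form as well — separation and the potential function arrive at the same answer, separation more directly.


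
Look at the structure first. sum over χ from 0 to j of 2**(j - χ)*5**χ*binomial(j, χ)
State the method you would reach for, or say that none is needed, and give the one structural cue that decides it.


Diagnosis: the binomial theorem — the binomial coefficients weight matched powers of 5 and 2, which is exactly the expansion of a binomial power.


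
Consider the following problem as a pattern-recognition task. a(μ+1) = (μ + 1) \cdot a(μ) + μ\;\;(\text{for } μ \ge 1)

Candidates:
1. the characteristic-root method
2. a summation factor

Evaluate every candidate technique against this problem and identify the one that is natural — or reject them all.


Technique: a summation factor — because the multiplier μ + 1 is index-dependent, divide through by its running product and sum the resulting differences.
- the characteristic-root method: the coefficients change with the index, which the root method cannot absorb.
- a summation factor: yes, a natural case for it.


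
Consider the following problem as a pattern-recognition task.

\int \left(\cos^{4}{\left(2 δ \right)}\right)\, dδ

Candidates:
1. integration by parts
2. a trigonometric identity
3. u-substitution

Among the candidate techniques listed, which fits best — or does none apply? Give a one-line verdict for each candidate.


Best approach: a trigonometric identity — \cos^{4}{\left(2 δ \right)} calls for power reduction: rewrite via double angles before any antiderivative is attempted.
- integration by parts: not the natural route: no polynomial-kernel product appears — a recursive parts reduction of the trigonometric product exists, but the identity rewrite is direct.
- a trigonometric identity: applies; the problem has the shape this method handles.
- u-substitution: no subexpression of the integrand pairs with its own derivative as a factor — individual terms may offer their own substitutions, but any change of variable covering the whole integral would have to be constructed from outside the expression.


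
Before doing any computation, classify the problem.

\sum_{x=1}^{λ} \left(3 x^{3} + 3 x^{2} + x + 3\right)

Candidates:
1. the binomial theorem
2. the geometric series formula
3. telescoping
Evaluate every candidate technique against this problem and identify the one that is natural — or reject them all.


Verdict: no special technique — this is bookkeeping, not technique: standard formulas for sums of constant-multiple powers of x apply termwise.
- the binomial theorem: no binomial coefficients pair with matched powers.
- the geometric series formula — the term-to-term ratio changes with the index, so the geometric formula cannot close it.
- telescoping — in the displayed form, no term reappears at a neighboring index to cancel against.


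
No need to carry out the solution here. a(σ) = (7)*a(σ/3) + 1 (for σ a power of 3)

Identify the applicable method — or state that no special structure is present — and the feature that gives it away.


Technique: the master substitution — the recursive call is at index σ/3 rather than a shift, a divide-and-conquer shape — substituting σ = 3^m linearizes it.


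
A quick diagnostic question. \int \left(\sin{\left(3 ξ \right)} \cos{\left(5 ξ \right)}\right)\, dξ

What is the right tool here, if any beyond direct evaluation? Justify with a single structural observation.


Method: a trigonometric identity — \sin{\left(3 ξ \right)} \cos{\left(5 ξ \right)} mixes two frequencies; the product-to-sum identity splits it into single-frequency sinusoids.


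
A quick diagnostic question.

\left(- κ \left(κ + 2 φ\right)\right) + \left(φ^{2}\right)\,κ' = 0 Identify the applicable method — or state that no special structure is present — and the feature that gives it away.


Diagnosis: the homogeneous substitution — solved for the derivative, the right side is unchanged under scaling φ and κ together — it depends only on the ratio κ/φ, so substitute a single ratio variable. Rearranged, this also fits the Bernoulli template directly; the homogeneous substitution reads the structure without the rearrangement.


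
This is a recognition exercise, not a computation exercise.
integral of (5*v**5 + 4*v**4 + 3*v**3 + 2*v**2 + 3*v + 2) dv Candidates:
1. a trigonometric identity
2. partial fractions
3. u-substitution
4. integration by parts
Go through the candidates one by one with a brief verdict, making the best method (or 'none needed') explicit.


Technique: no special technique — scan for structure and find none: constant multiples of powers of v, integrate directly.
- a trigonometric identity — no sine or cosine appears, so there is nothing for a trigonometric identity to act on.
- partial fractions — the expression is not a ratio of polynomials that decomposes further.
- u-substitution: any workable substitution here is cosmetic — the integrand is already in directly integrable form.
- integration by parts: splitting off a factor buys nothing — the integrand integrates directly without parts.


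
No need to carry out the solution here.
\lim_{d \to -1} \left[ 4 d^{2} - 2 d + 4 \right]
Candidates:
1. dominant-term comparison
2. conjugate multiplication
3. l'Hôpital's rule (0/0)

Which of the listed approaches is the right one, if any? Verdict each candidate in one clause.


Technique: no special technique — no vanishing denominator and no indeterminate clash at the point — evaluation is immediate.
- dominant-term comparison: this limit is not decided by comparing leading-term growth at infinity.
- conjugate multiplication: multiplying by a conjugate would not remove any indeterminacy here.
- l'Hôpital's rule (0/0) — evaluation at the point is determinate, so the rule has nothing to repair.


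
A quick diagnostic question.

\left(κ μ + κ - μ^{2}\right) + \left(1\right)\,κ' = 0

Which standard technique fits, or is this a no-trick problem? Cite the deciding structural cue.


Diagnosis: a linear integrating factor — linear in the unknown with genuine forcing: multiply through by the exponential of the integrated coefficient and the left side closes into one derivative.


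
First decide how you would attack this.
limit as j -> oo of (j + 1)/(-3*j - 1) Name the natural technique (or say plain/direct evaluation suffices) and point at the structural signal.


Technique: dominant-term comparison — divide through by the highest power of j; every lower-order term dies and the dominant terms decide the limit. l'Hôpital's at-infinity variant applies to the expression viewed as a single quotient; the leading-term comparison is the direct route.


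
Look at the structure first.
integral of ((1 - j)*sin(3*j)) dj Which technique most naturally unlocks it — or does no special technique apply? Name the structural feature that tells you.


Method: integration by parts — a polynomial 1 - j against the kernel sin(3*j) is the signature bounded-ladder case for integration by parts.


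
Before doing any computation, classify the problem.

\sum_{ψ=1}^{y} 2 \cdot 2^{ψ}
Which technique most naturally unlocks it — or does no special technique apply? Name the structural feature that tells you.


Diagnosis: the geometric series formula — consecutive terms stand in a fixed index-free ratio — the geometric sum formula closes it.


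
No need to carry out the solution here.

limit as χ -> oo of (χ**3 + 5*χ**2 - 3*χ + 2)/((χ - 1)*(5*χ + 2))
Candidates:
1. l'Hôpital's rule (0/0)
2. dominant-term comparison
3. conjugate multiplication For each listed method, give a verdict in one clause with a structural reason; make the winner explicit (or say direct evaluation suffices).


Method: dominant-term comparison — divide by the highest power of χ present: lower-order terms vanish and the dominant ratio remains.
- l'Hôpital's rule (0/0) — as a single quotient the expression runs to ∞/∞ at the limit point — an at-infinity form of the rule would apply, though the leading-growth comparison is the direct reading.
- dominant-term comparison — yes, a natural case for it.
- conjugate multiplication — there are no radicals in tension whose conjugate would simplify matters.


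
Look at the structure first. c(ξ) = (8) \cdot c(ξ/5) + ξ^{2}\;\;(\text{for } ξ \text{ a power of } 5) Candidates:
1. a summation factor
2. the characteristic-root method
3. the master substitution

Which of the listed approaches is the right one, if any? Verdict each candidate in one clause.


Diagnosis: the master substitution — the argument shrinks by the factor 5, so measure the index on a logarithmic scale and the recursion becomes a shift.
- a summation factor — a divided-index call is outside the fixed-shift first-order family a summation factor normalizes.
- the characteristic-root method: the recursion divides its index rather than shifting it — outside the constant-shift family the root method covers.
- the master substitution — yes — fits the structure here.


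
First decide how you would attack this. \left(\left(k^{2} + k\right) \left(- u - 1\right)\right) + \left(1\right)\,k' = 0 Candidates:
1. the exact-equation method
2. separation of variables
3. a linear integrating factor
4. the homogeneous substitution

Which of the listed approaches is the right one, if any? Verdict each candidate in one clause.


Best approach: separation of variables — all dependence on the two variables factors apart, the defining separable shape. A Bernoulli rewrite would carry it as the equation stands — separating the variables needs no rearrangement either.
- the exact-equation method — the mixed partial derivatives differ, so the left side is not a total differential.
- separation of variables — applies; the problem has the shape this method handles.
- a linear integrating factor: the unknown enters nonlinearly (through a power, a denominator, or a transcendental function), which the linear integrating-factor recipe cannot absorb as-is — any repair would come from a preliminary substitution, not the factor.
- the homogeneous substitution — the slope changes under joint rescaling, failing the degree-zero test.


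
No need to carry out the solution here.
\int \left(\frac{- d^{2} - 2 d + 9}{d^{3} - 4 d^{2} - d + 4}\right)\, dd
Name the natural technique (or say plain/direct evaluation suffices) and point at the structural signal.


Diagnosis: partial fractions — rational integrand, reducible denominator d^{3} - 4 d^{2} - d + 4: decompose first, integrate second.


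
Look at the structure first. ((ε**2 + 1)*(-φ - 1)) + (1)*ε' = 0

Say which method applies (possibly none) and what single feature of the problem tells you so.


Best approach: separation of variables — separating collects all ε-dependence with the derivative and leaves all φ-dependence opposite: variables separate.


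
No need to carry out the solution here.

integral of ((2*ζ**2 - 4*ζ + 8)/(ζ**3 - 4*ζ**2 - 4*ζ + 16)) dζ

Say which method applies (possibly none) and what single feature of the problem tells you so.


Diagnosis: partial fractions — a proper rational integrand whose denominator splits into simpler factors — decompose into partial fractions first.


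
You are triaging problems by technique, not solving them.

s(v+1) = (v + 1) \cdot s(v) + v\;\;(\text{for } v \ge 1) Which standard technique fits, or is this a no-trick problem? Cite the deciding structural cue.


Technique: a summation factor — because the multiplier v + 1 is index-dependent, divide through by its running product and sum the resulting differences.


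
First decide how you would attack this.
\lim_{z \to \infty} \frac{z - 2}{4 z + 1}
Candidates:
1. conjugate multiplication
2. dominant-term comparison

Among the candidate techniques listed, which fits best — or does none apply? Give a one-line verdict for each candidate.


Best approach: dominant-term comparison — divide by the highest power of z present: lower-order terms vanish and the dominant ratio remains.
- conjugate multiplication: there is no infinity-minus-infinity radical difference to rationalize.
- dominant-term comparison: yes — fits the structure here.


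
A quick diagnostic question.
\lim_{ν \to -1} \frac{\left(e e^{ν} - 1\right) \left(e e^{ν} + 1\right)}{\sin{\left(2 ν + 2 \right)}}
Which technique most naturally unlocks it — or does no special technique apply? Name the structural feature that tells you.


Technique: l'Hôpital's rule (0/0) — the 0/0 form at -1 is the signature situation for l'Hôpital's rule. A first-order expansion at the point is an equally standard path; the rule packages it.


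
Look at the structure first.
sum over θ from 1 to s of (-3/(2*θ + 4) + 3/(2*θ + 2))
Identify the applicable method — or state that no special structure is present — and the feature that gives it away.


Technique: telescoping — write out three consecutive terms and watch the interior cancel: the advanced copy one term subtracts reappears as the very next term's leading piece, pair after pair.


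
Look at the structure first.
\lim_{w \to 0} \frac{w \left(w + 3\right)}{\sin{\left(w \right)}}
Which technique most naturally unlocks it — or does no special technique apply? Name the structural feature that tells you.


Verdict: l'Hôpital's rule (0/0) — the 0/0 form at 0 is the signature situation for l'Hôpital's rule. The standard small-argument limits would also carry it; the rule is the systematic route.


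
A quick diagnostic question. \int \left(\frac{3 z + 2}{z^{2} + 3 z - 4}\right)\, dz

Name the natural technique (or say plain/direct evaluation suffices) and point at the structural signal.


Best approach: partial fractions — break z^{2} + 3 z - 4 into its roots and the integral splits into logarithm-sized bites.


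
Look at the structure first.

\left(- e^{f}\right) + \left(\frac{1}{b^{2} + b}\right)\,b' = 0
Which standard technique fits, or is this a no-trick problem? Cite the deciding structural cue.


Diagnosis: separation of variables — one side of the product carries the independent variable, the other the unknown — the textbook separation shape. A Bernoulli substitution applies to this equation as given; separation takes the same equation in its displayed form.


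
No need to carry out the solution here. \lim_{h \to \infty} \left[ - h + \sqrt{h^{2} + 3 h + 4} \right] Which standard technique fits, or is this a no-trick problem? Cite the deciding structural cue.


Method: conjugate multiplication — two divergent pieces with a minus sign between them and a radical in the mix: rationalize \sqrt{h^{2} + 3 h + 4} - h before any limit law applies.


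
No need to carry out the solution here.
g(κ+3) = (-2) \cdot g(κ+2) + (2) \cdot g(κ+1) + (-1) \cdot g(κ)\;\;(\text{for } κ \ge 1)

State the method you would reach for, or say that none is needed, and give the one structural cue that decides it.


Diagnosis: the characteristic-root method — linear, homogeneous, constant coefficients: solutions of the form r^κ exist — find the roots of the characteristic polynomial.


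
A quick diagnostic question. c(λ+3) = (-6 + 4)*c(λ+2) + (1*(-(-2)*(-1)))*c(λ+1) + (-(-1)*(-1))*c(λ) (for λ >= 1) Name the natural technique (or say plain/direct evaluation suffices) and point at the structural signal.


Best approach: the characteristic-root method — try a geometric ansatz r^λ: constant coefficients turn the recurrence into one polynomial equation in r.


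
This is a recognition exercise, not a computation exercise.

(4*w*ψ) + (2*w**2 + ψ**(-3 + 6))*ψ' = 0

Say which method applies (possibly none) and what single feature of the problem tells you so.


Best approach: the exact-equation method — equality of cross partials is the green light — assemble the potential function term by term.


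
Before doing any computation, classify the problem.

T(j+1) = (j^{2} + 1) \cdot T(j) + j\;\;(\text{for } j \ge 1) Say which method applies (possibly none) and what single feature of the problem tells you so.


Diagnosis: a summation factor — first-order linear but the coefficient j^{2} + 1 moves with the index — divide by the cumulative product and telescope.


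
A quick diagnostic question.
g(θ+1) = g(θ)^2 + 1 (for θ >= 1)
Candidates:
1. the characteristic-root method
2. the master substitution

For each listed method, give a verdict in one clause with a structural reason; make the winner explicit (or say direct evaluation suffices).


Best approach: no special technique — the unknown enters the rule nonlinearly, not as a weighted sum — no linear method is even well-posed.
- the characteristic-root method: the recursion is nonlinear in the sequence values, so no linear-modes ansatz applies.
- the master substitution — no fixed divisor shrinks the index between calls.


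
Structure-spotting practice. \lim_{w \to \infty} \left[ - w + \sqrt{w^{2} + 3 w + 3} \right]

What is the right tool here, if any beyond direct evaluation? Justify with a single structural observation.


Method: conjugate multiplication — turning the difference into a conjugate-rationalized ratio makes the limit readable.


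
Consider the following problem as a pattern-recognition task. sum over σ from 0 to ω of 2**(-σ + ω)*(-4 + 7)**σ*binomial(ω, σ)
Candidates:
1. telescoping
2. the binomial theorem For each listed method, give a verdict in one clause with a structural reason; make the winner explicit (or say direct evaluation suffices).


Best approach: the binomial theorem — binomial coefficients against complementary powers of (-4 + 7) and 2: recognize the binomial expansion and resum.
- telescoping: as presented, consecutive terms share no shifted copy to cancel against — no rewrite is on display to change that.
- the binomial theorem — applies; the problem has the shape this method handles.


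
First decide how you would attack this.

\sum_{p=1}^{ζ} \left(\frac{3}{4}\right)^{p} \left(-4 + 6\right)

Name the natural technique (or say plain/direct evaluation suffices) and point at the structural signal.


Method: the geometric series formula — consecutive terms stand in a fixed index-free ratio — the geometric sum formula closes it.


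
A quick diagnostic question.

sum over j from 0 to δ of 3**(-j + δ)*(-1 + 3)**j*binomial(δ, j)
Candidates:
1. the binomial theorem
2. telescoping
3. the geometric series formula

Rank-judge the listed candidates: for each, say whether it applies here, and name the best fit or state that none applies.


Best approach: the binomial theorem — the binomial coefficients weight matched powers of (-1 + 3) and 3, which is exactly the expansion of a binomial power.
- the binomial theorem: applies; the problem has the shape this method handles.
- telescoping — neither a shifted-difference shape nor integer-spaced poles are present.
- the geometric series formula: the term-to-term ratio changes with the index, so the geometric formula cannot close it.
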